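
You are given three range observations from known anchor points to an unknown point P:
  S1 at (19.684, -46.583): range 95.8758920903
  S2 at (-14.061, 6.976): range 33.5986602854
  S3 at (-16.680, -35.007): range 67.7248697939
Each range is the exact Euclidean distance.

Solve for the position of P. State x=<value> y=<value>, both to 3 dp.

x=-39.706 y=28.683

eq1: (x − 19.684)² + (y + 46.583)² = 95.8758920903²
eq2: (x + 14.061)² + (y − 6.976)² = 33.5986602854²
eq3: (x + 16.680)² + (y + 35.007)² = 67.7248697939²
eq2−eq3, eq2−eq1 (x²,y² cancel):
  -5.238·x − 83.966·y = -2200.451864
  67.490·x − 107.118·y = -5752.257263
det = -5.238·-107.118 − -83.966·67.490 = 6227.949424
x = (-2200.451864·-107.118 − -83.966·-5752.257263) / 6227.949424 = -39.705851
y = (-5.238·-5752.257263 − -2200.451864·67.490) / 6227.949424 = 28.683409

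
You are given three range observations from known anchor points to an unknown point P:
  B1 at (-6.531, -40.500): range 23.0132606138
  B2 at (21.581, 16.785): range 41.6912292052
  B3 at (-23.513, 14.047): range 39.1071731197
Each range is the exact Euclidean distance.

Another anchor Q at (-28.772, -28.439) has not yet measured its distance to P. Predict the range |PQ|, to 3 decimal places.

eq1: (x + 6.531)² + (y + 40.500)² = 23.0132606138²
eq2: (x − 21.581)² + (y − 16.785)² = 41.6912292052²
eq3: (x + 23.513)² + (y − 14.047)² = 39.1071731197²
eq2−eq3, eq2−eq1 (x²,y² cancel):
  -90.188·x − 5.476·y = 211.491195
  -56.224·x − 114.570·y = 2143.976604
det = -90.188·-114.570 − -5.476·-56.224 = 10024.956536
x = (211.491195·-114.570 − -5.476·2143.976604) / 10024.956536 = -1.245904
y = (-90.188·2143.976604 − 211.491195·-56.224) / 10024.956536 = -18.101832
|P − Q| = √((-1.245904 − -28.772)² + (-18.101832 − -28.439)²) = 29.403112

29.403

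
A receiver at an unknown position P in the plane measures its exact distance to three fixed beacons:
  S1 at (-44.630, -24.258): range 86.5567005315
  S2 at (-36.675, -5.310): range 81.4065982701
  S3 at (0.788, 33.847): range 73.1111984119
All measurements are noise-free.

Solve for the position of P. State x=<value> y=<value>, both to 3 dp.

x=41.895 y=-26.614

eq1: (x + 44.630)² + (y + 24.258)² = 86.5567005315²
eq2: (x + 36.675)² + (y + 5.310)² = 81.4065982701²
eq3: (x − 0.788)² + (y − 33.847)² = 73.1111984119²
eq2−eq3, eq2−eq1 (x²,y² cancel):
  74.926·x + 78.314·y = 1054.775537
  -15.910·x − 37.896·y = 342.007574
det = 74.926·-37.896 − 78.314·-15.910 = -1593.419956
x = (1054.775537·-37.896 − 78.314·342.007574) / -1593.419956 = 41.894640
y = (74.926·342.007574 − 1054.775537·-15.910) / -1593.419956 = -26.613661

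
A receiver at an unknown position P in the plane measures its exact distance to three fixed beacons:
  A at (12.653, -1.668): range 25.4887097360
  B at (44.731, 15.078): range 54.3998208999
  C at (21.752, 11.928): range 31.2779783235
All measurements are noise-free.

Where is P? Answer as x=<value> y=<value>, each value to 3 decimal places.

x=-9.510 y=10.921

eq1: (x − 12.653)² + (y + 1.668)² = 25.4887097360²
eq2: (x − 44.731)² + (y − 15.078)² = 54.3998208999²
eq3: (x − 21.752)² + (y − 11.928)² = 31.2779783235²
eq1−eq3, eq1−eq2 (x²,y² cancel):
  18.198·x + 27.192·y = 123.908451
  64.156·x + 33.492·y = -244.338378
det = 18.198·33.492 − 27.192·64.156 = -1135.042536
x = (123.908451·33.492 − 27.192·-244.338378) / -1135.042536 = -9.509768
y = (18.198·-244.338378 − 123.908451·64.156) / -1135.042536 = 10.921124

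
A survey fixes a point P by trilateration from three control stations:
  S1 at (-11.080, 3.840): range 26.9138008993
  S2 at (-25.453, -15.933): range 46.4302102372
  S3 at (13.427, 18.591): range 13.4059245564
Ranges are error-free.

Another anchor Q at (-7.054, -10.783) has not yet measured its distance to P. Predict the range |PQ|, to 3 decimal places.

27.991

eq1: (x + 11.080)² + (y − 3.840)² = 26.9138008993²
eq2: (x + 25.453)² + (y + 15.933)² = 46.4302102372²
eq3: (x − 13.427)² + (y − 18.591)² = 13.4059245564²
eq3−eq1, eq3−eq2 (x²,y² cancel):
  -49.014·x − 29.502·y = -933.031476
  -77.760·x − 69.048·y = -1600.239521
det = -49.014·-69.048 − -29.502·-77.760 = 1090.243152
x = (-933.031476·-69.048 − -29.502·-1600.239521) / 1090.243152 = 15.788855
y = (-49.014·-1600.239521 − -933.031476·-77.760) / 1090.243152 = 5.394771
|P − Q| = √((15.788855 − -7.054)² + (5.394771 − -10.783)²) = 27.991361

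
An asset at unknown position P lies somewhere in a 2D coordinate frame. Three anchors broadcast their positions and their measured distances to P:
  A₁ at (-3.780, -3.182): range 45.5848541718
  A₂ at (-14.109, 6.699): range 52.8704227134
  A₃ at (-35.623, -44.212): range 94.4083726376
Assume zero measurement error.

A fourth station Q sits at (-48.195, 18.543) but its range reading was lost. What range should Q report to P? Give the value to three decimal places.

86.434

eq1: (x + 3.780)² + (y + 3.182)² = 45.5848541718²
eq2: (x + 14.109)² + (y − 6.699)² = 52.8704227134²
eq3: (x + 35.623)² + (y + 44.212)² = 94.4083726376²
eq2−eq3, eq2−eq1 (x²,y² cancel):
  -43.028·x − 101.822·y = -3137.900635
  20.658·x − 19.762·y = 497.775710
det = -43.028·-19.762 − -101.822·20.658 = 2953.758212
x = (-3137.900635·-19.762 − -101.822·497.775710) / 2953.758212 = 38.153330
y = (-43.028·497.775710 − -3137.900635·20.658) / 2953.758212 = 14.694655
|P − Q| = √((38.153330 − -48.195)² + (14.694655 − 18.543)²) = 86.434043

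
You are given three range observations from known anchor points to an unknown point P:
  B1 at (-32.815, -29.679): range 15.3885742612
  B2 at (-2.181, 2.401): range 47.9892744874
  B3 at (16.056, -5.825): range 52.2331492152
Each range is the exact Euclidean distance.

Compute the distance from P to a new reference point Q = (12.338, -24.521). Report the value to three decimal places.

eq1: (x + 32.815)² + (y + 29.679)² = 15.3885742612²
eq2: (x + 2.181)² + (y − 2.401)² = 47.9892744874²
eq3: (x − 16.056)² + (y + 5.825)² = 52.2331492152²
eq2−eq1, eq2−eq3 (x²,y² cancel):
  -61.268·x − 64.160·y = 4013.307952
  36.474·x − 16.452·y = -144.127212
det = -61.268·-16.452 − -64.160·36.474 = 3348.152976
x = (4013.307952·-16.452 − -64.160·-144.127212) / 3348.152976 = -22.482289
y = (-61.268·-144.127212 − 4013.307952·36.474) / 3348.152976 = -41.082653
|P − Q| = √((-22.482289 − 12.338)² + (-41.082653 − -24.521)²) = 38.558280

38.558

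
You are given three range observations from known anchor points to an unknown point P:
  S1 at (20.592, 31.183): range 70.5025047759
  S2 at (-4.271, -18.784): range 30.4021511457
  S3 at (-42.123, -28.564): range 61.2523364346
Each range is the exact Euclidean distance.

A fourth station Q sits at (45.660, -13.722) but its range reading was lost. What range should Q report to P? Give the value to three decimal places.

eq1: (x − 20.592)² + (y − 31.183)² = 70.5025047759²
eq2: (x + 4.271)² + (y + 18.784)² = 30.4021511457²
eq3: (x + 42.123)² + (y + 28.564)² = 61.2523364346²
eq2−eq1, eq2−eq3 (x²,y² cancel):
  49.726·x + 99.934·y = -3020.982529
  -75.704·x − 19.560·y = -608.388796
det = 49.726·-19.560 − 99.934·-75.704 = 6592.762976
x = (-3020.982529·-19.560 − 99.934·-608.388796) / 6592.762976 = 18.184962
y = (49.726·-608.388796 − -3020.982529·-75.704) / 6592.762976 = -39.278403
|P − Q| = √((18.184962 − 45.660)² + (-39.278403 − -13.722)²) = 37.523425

37.523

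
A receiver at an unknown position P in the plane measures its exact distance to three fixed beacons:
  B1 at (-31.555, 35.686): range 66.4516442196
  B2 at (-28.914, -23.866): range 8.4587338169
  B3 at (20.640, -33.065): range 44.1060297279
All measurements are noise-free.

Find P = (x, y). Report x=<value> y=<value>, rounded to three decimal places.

x=-23.377 y=-30.260

eq1: (x + 31.555)² + (y − 35.686)² = 66.4516442196²
eq2: (x + 28.914)² + (y + 23.866)² = 8.4587338169²
eq3: (x − 20.640)² + (y + 33.065)² = 44.1060297279²
eq3−eq1, eq3−eq2 (x²,y² cancel):
  -104.390·x + 137.502·y = -1720.574365
  -99.108·x + 18.398·y = 1760.093208
det = -104.390·18.398 − 137.502·-99.108 = 11706.980996
x = (-1720.574365·18.398 − 137.502·1760.093208) / 11706.980996 = -23.376775
y = (-104.390·1760.093208 − -1720.574365·-99.108) / 11706.980996 = -30.260476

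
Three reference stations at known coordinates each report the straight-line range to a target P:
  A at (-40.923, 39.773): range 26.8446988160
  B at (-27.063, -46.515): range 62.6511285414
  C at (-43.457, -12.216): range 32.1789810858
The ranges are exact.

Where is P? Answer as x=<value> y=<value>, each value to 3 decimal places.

x=-28.217 y=16.125

eq1: (x + 40.923)² + (y − 39.773)² = 26.8446988160²
eq2: (x + 27.063)² + (y + 46.515)² = 62.6511285414²
eq3: (x + 43.457)² + (y + 12.216)² = 32.1789810858²
eq3−eq2, eq3−eq1 (x²,y² cancel):
  32.788·x − 68.598·y = -2031.367395
  5.068·x + 103.978·y = 1533.690922
det = 32.788·103.978 − -68.598·5.068 = 3756.885328
x = (-2031.367395·103.978 − -68.598·1533.690922) / 3756.885328 = -28.217361
y = (32.788·1533.690922 − -2031.367395·5.068) / 3756.885328 = 16.125493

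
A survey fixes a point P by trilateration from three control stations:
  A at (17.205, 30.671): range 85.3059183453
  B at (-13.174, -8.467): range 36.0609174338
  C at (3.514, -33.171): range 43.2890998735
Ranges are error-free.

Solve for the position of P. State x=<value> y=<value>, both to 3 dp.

eq1: (x − 17.205)² + (y − 30.671)² = 85.3059183453²
eq2: (x + 13.174)² + (y + 8.467)² = 36.0609174338²
eq3: (x − 3.514)² + (y + 33.171)² = 43.2890998735²
eq1−eq2, eq1−eq3 (x²,y² cancel):
  -60.758·x − 78.276·y = 4985.232038
  -27.382·x − 127.684·y = 5279.094708
det = -60.758·-127.684 − -78.276·-27.382 = 5614.471040
x = (4985.232038·-127.684 − -78.276·5279.094708) / 5614.471040 = -39.773640
y = (-60.758·5279.094708 − 4985.232038·-27.382) / 5614.471040 = -32.815489

x=-39.774 y=-32.815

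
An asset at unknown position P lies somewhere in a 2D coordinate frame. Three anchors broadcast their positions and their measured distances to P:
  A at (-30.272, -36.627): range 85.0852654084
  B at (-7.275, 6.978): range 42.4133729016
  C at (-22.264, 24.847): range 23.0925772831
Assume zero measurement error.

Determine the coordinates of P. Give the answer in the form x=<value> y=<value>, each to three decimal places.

x=-19.072 y=47.718

eq1: (x + 30.272)² + (y + 36.627)² = 85.0852654084²
eq2: (x + 7.275)² + (y − 6.978)² = 42.4133729016²
eq3: (x + 22.264)² + (y − 24.847)² = 23.0925772831²
eq3−eq1, eq3−eq2 (x²,y² cancel):
  -16.016·x − 122.948·y = -5561.363256
  29.978·x − 35.738·y = -2277.068071
det = -16.016·-35.738 − -122.948·29.978 = 4258.114952
x = (-5561.363256·-35.738 − -122.948·-2277.068071) / 4258.114952 = -19.071577
y = (-16.016·-2277.068071 − -5561.363256·29.978) / 4258.114952 = 47.717845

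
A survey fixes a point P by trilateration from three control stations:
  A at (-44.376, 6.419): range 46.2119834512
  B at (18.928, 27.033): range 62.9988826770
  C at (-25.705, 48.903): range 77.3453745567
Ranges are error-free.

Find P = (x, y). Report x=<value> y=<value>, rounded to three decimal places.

eq1: (x + 44.376)² + (y − 6.419)² = 46.2119834512²
eq2: (x − 18.928)² + (y − 27.033)² = 62.9988826770²
eq3: (x + 25.705)² + (y − 48.903)² = 77.3453745567²
eq2−eq1, eq2−eq3 (x²,y² cancel):
  -126.608·x − 41.228·y = 2754.692468
  -89.266·x + 43.740·y = -50.249586
det = -126.608·43.740 − -41.228·-89.266 = -9218.092568
x = (2754.692468·43.740 − -41.228·-50.249586) / -9218.092568 = -12.846319
y = (-126.608·-50.249586 − 2754.692468·-89.266) / -9218.092568 = -27.366006

x=-12.846 y=-27.366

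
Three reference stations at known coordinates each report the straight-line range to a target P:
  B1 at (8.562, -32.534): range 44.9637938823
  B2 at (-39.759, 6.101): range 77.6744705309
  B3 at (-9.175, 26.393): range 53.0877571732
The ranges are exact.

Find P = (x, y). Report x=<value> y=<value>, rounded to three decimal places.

x=37.787 y=1.637

eq1: (x − 8.562)² + (y + 32.534)² = 44.9637938823²
eq2: (x + 39.759)² + (y − 6.101)² = 77.6744705309²
eq3: (x + 9.175)² + (y − 26.393)² = 53.0877571732²
eq2−eq1, eq2−eq3 (x²,y² cancel):
  96.642·x − 77.270·y = 3525.349330
  61.168·x + 40.584·y = 2377.784203
det = 96.642·40.584 − -77.270·61.168 = 8648.570288
x = (3525.349330·40.584 − -77.270·2377.784203) / 8648.570288 = 37.787074
y = (96.642·2377.784203 − 3525.349330·61.168) / 8648.570288 = 1.636716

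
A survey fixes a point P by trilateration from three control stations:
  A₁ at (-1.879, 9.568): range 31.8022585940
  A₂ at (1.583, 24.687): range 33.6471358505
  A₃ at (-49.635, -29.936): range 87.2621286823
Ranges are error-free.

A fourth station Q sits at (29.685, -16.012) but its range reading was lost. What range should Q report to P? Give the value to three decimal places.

22.299

eq1: (x + 1.879)² + (y − 9.568)² = 31.8022585940²
eq2: (x − 1.583)² + (y − 24.687)² = 33.6471358505²
eq3: (x + 49.635)² + (y + 29.936)² = 87.2621286823²
eq2−eq3, eq2−eq1 (x²,y² cancel):
  -102.436·x − 109.246·y = -3734.705888
  -6.924·x − 30.238·y = -396.130494
det = -102.436·-30.238 − -109.246·-6.924 = 2341.040464
x = (-3734.705888·-30.238 − -109.246·-396.130494) / 2341.040464 = 29.753593
y = (-102.436·-396.130494 − -3734.705888·-6.924) / 2341.040464 = 6.287341
|P − Q| = √((29.753593 − 29.685)² + (6.287341 − -16.012)²) = 22.299446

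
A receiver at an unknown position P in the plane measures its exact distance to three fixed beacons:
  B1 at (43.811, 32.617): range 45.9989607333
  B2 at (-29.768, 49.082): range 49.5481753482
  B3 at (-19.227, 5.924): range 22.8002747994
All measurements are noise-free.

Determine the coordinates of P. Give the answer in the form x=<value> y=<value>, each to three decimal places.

x=2.815 y=11.754

eq1: (x − 43.811)² + (y − 32.617)² = 45.9989607333²
eq2: (x + 29.768)² + (y − 49.082)² = 49.5481753482²
eq3: (x + 19.227)² + (y − 5.924)² = 22.8002747994²
eq1−eq2, eq1−eq3 (x²,y² cancel):
  -147.158·x + 32.930·y = -27.213154
  -126.076·x − 53.386·y = -982.449247
det = -147.158·-53.386 − 32.930·-126.076 = 12007.859668
x = (-27.213154·-53.386 − 32.930·-982.449247) / 12007.859668 = 2.815227
y = (-147.158·-982.449247 − -27.213154·-126.076) / 12007.859668 = 11.754330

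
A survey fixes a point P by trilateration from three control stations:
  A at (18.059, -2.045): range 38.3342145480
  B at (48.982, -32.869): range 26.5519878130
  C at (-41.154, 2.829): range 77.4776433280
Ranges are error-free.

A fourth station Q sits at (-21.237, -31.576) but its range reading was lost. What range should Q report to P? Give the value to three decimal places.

eq1: (x − 18.059)² + (y + 2.045)² = 38.3342145480²
eq2: (x − 48.982)² + (y + 32.869)² = 26.5519878130²
eq3: (x + 41.154)² + (y − 2.829)² = 77.4776433280²
eq3−eq1, eq3−eq2 (x²,y² cancel):
  118.426·x − 9.748·y = 3161.927760
  180.272·x − 71.396·y = 7075.729687
det = 118.426·-71.396 − -9.748·180.272 = -6697.851240
x = (3161.927760·-71.396 − -9.748·7075.729687) / -6697.851240 = 23.406728
y = (118.426·7075.729687 − 3161.927760·180.272) / -6697.851240 = -40.004371
|P − Q| = √((23.406728 − -21.237)² + (-40.004371 − -31.576)²) = 45.432366

45.432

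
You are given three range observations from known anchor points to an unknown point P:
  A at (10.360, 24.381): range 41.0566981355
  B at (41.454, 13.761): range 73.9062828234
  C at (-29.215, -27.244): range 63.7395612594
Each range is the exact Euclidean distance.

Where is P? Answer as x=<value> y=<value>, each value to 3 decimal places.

x=-28.869 y=36.495

eq1: (x − 10.360)² + (y − 24.381)² = 41.0566981355²
eq2: (x − 41.454)² + (y − 13.761)² = 73.9062828234²
eq3: (x + 29.215)² + (y + 27.244)² = 63.7395612594²
eq1−eq3, eq1−eq2 (x²,y² cancel):
  -79.150·x − 103.250·y = -1483.090208
  62.188·x − 21.240·y = -2570.449703
det = -79.150·-21.240 − -103.250·62.188 = 8102.057000
x = (-1483.090208·-21.240 − -103.250·-2570.449703) / 8102.057000 = -28.868977
y = (-79.150·-2570.449703 − -1483.090208·62.188) / 8102.057000 = 36.494622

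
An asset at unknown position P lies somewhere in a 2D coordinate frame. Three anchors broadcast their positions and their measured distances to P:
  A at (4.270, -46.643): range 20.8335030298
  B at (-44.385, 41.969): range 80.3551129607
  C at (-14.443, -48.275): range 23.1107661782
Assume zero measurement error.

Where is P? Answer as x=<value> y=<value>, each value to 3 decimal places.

x=-4.146 y=-27.585

eq1: (x − 4.270)² + (y + 46.643)² = 20.8335030298²
eq2: (x + 44.385)² + (y − 41.969)² = 80.3551129607²
eq3: (x + 14.443)² + (y + 48.275)² = 23.1107661782²
eq3−eq2, eq3−eq1 (x²,y² cancel):
  -59.884·x + 180.488·y = -4730.487354
  37.426·x + 3.264·y = -245.200860
det = -59.884·3.264 − 180.488·37.426 = -6950.405264
x = (-4730.487354·3.264 − 180.488·-245.200860) / -6950.405264 = -4.145874
y = (-59.884·-245.200860 − -4730.487354·37.426) / -6950.405264 = -27.584985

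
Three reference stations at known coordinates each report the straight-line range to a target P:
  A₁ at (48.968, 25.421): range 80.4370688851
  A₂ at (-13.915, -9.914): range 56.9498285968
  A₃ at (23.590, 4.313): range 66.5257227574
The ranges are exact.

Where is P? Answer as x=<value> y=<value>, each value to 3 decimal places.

eq1: (x − 48.968)² + (y − 25.421)² = 80.4370688851²
eq2: (x + 13.915)² + (y + 9.914)² = 56.9498285968²
eq3: (x − 23.590)² + (y − 4.313)² = 66.5257227574²
eq2−eq1, eq2−eq3 (x²,y² cancel):
  125.766·x + 70.670·y = -474.661430
  75.010·x + 28.454·y = -899.213363
det = 125.766·28.454 − 70.670·75.010 = -1722.410936
x = (-474.661430·28.454 − 70.670·-899.213363) / -1722.410936 = -29.053109
y = (125.766·-899.213363 − -474.661430·75.010) / -1722.410936 = 44.987008

x=-29.053 y=44.987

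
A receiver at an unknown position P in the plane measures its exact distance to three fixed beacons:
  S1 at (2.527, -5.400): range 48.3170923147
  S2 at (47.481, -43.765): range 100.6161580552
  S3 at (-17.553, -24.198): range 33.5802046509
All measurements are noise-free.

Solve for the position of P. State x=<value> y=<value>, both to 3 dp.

x=-45.786 y=-6.018

eq1: (x − 2.527)² + (y + 5.400)² = 48.3170923147²
eq2: (x − 47.481)² + (y + 43.765)² = 100.6161580552²
eq3: (x + 17.553)² + (y + 24.198)² = 33.5802046509²
eq2−eq3, eq2−eq1 (x²,y² cancel):
  -130.068·x + 39.134·y = 5719.811544
  -89.908·x + 76.730·y = 3654.794995
det = -130.068·76.730 − 39.134·-89.908 = -6461.657968
x = (5719.811544·76.730 − 39.134·3654.794995) / -6461.657968 = -45.786142
y = (-130.068·3654.794995 − 5719.811544·-89.908) / -6461.657968 = -6.017796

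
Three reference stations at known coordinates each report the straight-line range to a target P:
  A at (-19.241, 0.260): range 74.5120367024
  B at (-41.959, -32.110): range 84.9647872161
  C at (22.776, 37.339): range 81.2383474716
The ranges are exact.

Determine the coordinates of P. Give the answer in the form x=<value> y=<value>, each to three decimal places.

eq1: (x + 19.241)² + (y − 0.260)² = 74.5120367024²
eq2: (x + 41.959)² + (y + 32.110)² = 84.9647872161²
eq3: (x − 22.776)² + (y − 37.339)² = 81.2383474716²
eq2−eq3, eq2−eq1 (x²,y² cancel):
  129.470·x + 138.898·y = -259.316717
  45.436·x + 64.740·y = -754.354647
det = 129.470·64.740 − 138.898·45.436 = 2070.918272
x = (-259.316717·64.740 − 138.898·-754.354647) / 2070.918272 = 42.488489
y = (129.470·-754.354647 − -259.316717·45.436) / 2070.918272 = -41.471449

x=42.488 y=-41.471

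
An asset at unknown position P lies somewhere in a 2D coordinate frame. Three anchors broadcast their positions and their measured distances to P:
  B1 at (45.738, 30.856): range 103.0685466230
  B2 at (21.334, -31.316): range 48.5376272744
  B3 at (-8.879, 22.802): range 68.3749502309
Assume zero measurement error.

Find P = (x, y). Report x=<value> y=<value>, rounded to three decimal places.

x=-25.654 y=-43.483

eq1: (x − 45.738)² + (y − 30.856)² = 103.0685466230²
eq2: (x − 21.334)² + (y + 31.316)² = 48.5376272744²
eq3: (x + 8.879)² + (y − 22.802)² = 68.3749502309²
eq3−eq2, eq3−eq1 (x²,y² cancel):
  60.426·x − 108.236·y = 3156.296125
  109.234·x + 16.108·y = -3502.701949
det = 60.426·16.108 − -108.236·109.234 = 12796.393232
x = (3156.296125·16.108 − -108.236·-3502.701949) / 12796.393232 = -25.653856
y = (60.426·-3502.701949 − 3156.296125·109.234) / 12796.393232 = -43.483278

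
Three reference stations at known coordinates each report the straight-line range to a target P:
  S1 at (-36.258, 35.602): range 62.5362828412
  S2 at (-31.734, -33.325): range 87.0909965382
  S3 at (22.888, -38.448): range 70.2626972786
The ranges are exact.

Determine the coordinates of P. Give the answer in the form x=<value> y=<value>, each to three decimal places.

x=26.159 y=31.739

eq1: (x + 36.258)² + (y − 35.602)² = 62.5362828412²
eq2: (x + 31.734)² + (y + 33.325)² = 87.0909965382²
eq3: (x − 22.888)² + (y + 38.448)² = 70.2626972786²
eq2−eq3, eq2−eq1 (x²,y² cancel):
  109.244·x − 10.246·y = 2532.501916
  -9.048·x + 137.854·y = 4138.597593
det = 109.244·137.854 − -10.246·-9.048 = 14967.016568
x = (2532.501916·137.854 − -10.246·4138.597593) / 14967.016568 = 26.158827
y = (109.244·4138.597593 − 2532.501916·-9.048) / 14967.016568 = 31.738525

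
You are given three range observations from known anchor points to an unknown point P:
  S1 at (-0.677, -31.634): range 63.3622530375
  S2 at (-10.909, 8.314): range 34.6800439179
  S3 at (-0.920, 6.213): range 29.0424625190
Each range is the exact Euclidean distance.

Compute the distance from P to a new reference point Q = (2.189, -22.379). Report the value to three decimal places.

53.677

eq1: (x + 0.677)² + (y + 31.634)² = 63.3622530375²
eq2: (x + 10.909)² + (y − 8.314)² = 34.6800439179²
eq3: (x + 0.920)² + (y − 6.213)² = 29.0424625190²
eq2−eq3, eq2−eq1 (x²,y² cancel):
  19.978·x − 4.202·y = 210.559709
  20.464·x − 79.896·y = -1999.030256
det = 19.978·-79.896 − -4.202·20.464 = -1510.172560
x = (210.559709·-79.896 − -4.202·-1999.030256) / -1510.172560 = 16.701935
y = (19.978·-1999.030256 − 210.559709·20.464) / -1510.172560 = 29.298321
|P − Q| = √((16.701935 − 2.189)² + (29.298321 − -22.379)²) = 53.676538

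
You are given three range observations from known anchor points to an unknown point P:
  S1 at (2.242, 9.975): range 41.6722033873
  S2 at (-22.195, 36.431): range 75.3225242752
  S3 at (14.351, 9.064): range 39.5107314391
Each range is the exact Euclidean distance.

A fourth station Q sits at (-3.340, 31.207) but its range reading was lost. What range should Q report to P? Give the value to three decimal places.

63.625

eq1: (x − 2.242)² + (y − 9.975)² = 41.6722033873²
eq2: (x + 22.195)² + (y − 36.431)² = 75.3225242752²
eq3: (x − 14.351)² + (y − 9.064)² = 39.5107314391²
eq1−eq2, eq1−eq3 (x²,y² cancel):
  -48.874·x + 52.912·y = -2221.601531
  24.218·x − 1.822·y = 359.054744
det = -48.874·-1.822 − 52.912·24.218 = -1192.374388
x = (-2221.601531·-1.822 − 52.912·359.054744) / -1192.374388 = 12.538467
y = (-48.874·359.054744 − -2221.601531·24.218) / -1192.374388 = -30.405135
|P − Q| = √((12.538467 − -3.340)² + (-30.405135 − 31.207)²) = 63.625316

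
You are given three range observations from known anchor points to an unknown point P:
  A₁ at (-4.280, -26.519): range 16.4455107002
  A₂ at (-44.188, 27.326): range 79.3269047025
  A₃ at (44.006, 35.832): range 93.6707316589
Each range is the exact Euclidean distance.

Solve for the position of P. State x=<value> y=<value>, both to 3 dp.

eq1: (x + 4.280)² + (y + 26.519)² = 16.4455107002²
eq2: (x + 44.188)² + (y − 27.326)² = 79.3269047025²
eq3: (x − 44.006)² + (y − 35.832)² = 93.6707316589²
eq3−eq1, eq3−eq2 (x²,y² cancel):
  -96.572·x − 124.702·y = 6004.866648
  -176.388·x − 17.012·y = 1960.277520
det = -96.572·-17.012 − -124.702·-176.388 = -20353.053512
x = (6004.866648·-17.012 − -124.702·1960.277520) / -20353.053512 = -6.991370
y = (-96.572·1960.277520 − 6004.866648·-176.388) / -20353.053512 = -42.739459

x=-6.991 y=-42.739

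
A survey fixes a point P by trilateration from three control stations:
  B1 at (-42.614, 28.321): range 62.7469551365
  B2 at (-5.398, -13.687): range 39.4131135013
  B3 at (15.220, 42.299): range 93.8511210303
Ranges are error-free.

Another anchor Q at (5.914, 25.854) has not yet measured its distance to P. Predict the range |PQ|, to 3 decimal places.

eq1: (x + 42.614)² + (y − 28.321)² = 62.7469551365²
eq2: (x + 5.398)² + (y + 13.687)² = 39.4131135013²
eq3: (x − 15.220)² + (y − 42.299)² = 93.8511210303²
eq1−eq3, eq1−eq2 (x²,y² cancel):
  115.668·x + 27.956·y = -5468.030776
  74.432·x − 84.016·y = -17.772801
det = 115.668·-84.016 − 27.956·74.432 = -11798.783680
x = (-5468.030776·-84.016 − 27.956·-17.772801) / -11798.783680 = -38.978503
y = (115.668·-17.772801 − -5468.030776·74.432) / -11798.783680 = -34.320548
|P − Q| = √((-38.978503 − 5.914)² + (-34.320548 − 25.854)²) = 75.075383

75.075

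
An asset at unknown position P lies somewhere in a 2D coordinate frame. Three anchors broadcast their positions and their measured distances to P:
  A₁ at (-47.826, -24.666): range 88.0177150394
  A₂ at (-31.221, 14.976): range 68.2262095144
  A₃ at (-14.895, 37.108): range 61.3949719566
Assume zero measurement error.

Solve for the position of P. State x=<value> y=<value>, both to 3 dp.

x=35.869 y=2.578

eq1: (x + 47.826)² + (y + 24.666)² = 88.0177150394²
eq2: (x + 31.221)² + (y − 14.976)² = 68.2262095144²
eq3: (x + 14.895)² + (y − 37.108)² = 61.3949719566²
eq2−eq3, eq2−eq1 (x²,y² cancel):
  32.652·x + 44.264·y = 1285.306355
  -33.210·x − 79.284·y = -1395.596081
det = 32.652·-79.284 − 44.264·-33.210 = -1118.773728
x = (1285.306355·-79.284 − 44.264·-1395.596081) / -1118.773728 = 35.869241
y = (32.652·-1395.596081 − 1285.306355·-33.210) / -1118.773728 = 2.577804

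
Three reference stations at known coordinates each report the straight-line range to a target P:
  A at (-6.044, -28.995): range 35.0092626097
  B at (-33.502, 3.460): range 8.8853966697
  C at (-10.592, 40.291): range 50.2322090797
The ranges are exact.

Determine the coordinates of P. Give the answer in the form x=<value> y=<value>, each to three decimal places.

eq1: (x + 6.044)² + (y + 28.995)² = 35.0092626097²
eq2: (x + 33.502)² + (y − 3.460)² = 8.8853966697²
eq3: (x + 10.592)² + (y − 40.291)² = 50.2322090797²
eq3−eq2, eq3−eq1 (x²,y² cancel):
  -45.820·x − 73.662·y = 1843.125014
  9.096·x − 138.572·y = 439.311177
det = -45.820·-138.572 − -73.662·9.096 = 7019.398592
x = (1843.125014·-138.572 − -73.662·439.311177) / 7019.398592 = -31.775511
y = (-45.820·439.311177 − 1843.125014·9.096) / 7019.398592 = -5.256049

x=-31.776 y=-5.256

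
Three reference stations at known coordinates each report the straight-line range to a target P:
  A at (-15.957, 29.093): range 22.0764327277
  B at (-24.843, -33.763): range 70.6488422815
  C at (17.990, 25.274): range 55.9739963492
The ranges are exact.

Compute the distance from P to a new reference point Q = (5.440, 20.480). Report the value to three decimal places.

eq1: (x + 15.957)² + (y − 29.093)² = 22.0764327277²
eq2: (x + 24.843)² + (y + 33.763)² = 70.6488422815²
eq3: (x − 17.990)² + (y − 25.274)² = 55.9739963492²
eq1−eq2, eq1−eq3 (x²,y² cancel):
  -17.772·x − 125.712·y = -3847.803714
  67.894·x − 7.638·y = -2784.332707
det = -17.772·-7.638 − -125.712·67.894 = 8670.833064
x = (-3847.803714·-7.638 − -125.712·-2784.332707) / 8670.833064 = -36.978512
y = (-17.772·-2784.332707 − -3847.803714·67.894) / 8670.833064 = 35.835766
|P − Q| = √((-36.978512 − 5.440)² + (35.835766 − 20.480)²) = 45.112412

45.112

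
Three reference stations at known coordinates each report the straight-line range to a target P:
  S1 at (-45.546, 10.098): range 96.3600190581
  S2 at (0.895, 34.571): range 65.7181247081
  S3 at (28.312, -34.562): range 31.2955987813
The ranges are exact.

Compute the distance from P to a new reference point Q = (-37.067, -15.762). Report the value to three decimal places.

eq1: (x + 45.546)² + (y − 10.098)² = 96.3600190581²
eq2: (x − 0.895)² + (y − 34.571)² = 65.7181247081²
eq3: (x − 28.312)² + (y + 34.562)² = 31.2955987813²
eq2−eq1, eq2−eq3 (x²,y² cancel):
  -92.882·x − 48.946·y = -3985.928704
  54.834·x − 138.266·y = 4139.603534
det = -92.882·-138.266 − -48.946·54.834 = 15526.327576
x = (-3985.928704·-138.266 − -48.946·4139.603534) / 15526.327576 = 48.545636
y = (-92.882·4139.603534 − -3985.928704·54.834) / 15526.327576 = -10.687024
|P − Q| = √((48.545636 − -37.067)² + (-10.687024 − -15.762)²) = 85.762923

85.763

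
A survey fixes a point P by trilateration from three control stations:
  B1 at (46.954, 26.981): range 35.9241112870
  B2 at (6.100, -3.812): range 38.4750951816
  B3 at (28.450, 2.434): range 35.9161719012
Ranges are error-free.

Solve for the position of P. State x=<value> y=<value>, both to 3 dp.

eq1: (x − 46.954)² + (y − 26.981)² = 35.9241112870²
eq2: (x − 6.100)² + (y + 3.812)² = 38.4750951816²
eq3: (x − 28.450)² + (y − 2.434)² = 35.9161719012²
eq1−eq2, eq1−eq3 (x²,y² cancel):
  -81.708·x − 61.586·y = -3070.702310
  -37.008·x − 49.094·y = -2116.755253
det = -81.708·-49.094 − -61.586·-37.008 = 1732.197864
x = (-3070.702310·-49.094 − -61.586·-2116.755253) / 1732.197864 = 11.771502
y = (-81.708·-2116.755253 − -3070.702310·-37.008) / 1732.197864 = 34.242790

x=11.772 y=34.243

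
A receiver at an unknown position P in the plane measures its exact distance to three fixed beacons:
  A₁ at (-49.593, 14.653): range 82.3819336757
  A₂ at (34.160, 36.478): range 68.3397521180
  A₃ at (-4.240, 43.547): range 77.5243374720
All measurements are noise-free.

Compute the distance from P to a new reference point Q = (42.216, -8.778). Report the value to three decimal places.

eq1: (x + 49.593)² + (y − 14.653)² = 82.3819336757²
eq2: (x − 34.160)² + (y − 36.478)² = 68.3397521180²
eq3: (x + 4.240)² + (y − 43.547)² = 77.5243374720²
eq2−eq3, eq2−eq1 (x²,y² cancel):
  -76.800·x + 14.138·y = -1922.932456
  -167.506·x − 43.650·y = -1939.835303
det = -76.800·-43.650 − 14.138·-167.506 = 5720.519828
x = (-1922.932456·-43.650 − 14.138·-1939.835303) / 5720.519828 = 19.467006
y = (-76.800·-1939.835303 − -1922.932456·-167.506) / 5720.519828 = -30.263574
|P − Q| = √((19.467006 − 42.216)² + (-30.263574 − -8.778)²) = 31.291318

31.291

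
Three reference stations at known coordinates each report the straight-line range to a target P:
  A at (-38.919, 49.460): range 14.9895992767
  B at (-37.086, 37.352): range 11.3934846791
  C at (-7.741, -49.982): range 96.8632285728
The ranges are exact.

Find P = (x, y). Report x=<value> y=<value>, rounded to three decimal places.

x=-48.466 y=37.904

eq1: (x + 38.919)² + (y − 49.460)² = 14.9895992767²
eq2: (x + 37.086)² + (y − 37.352)² = 11.3934846791²
eq3: (x + 7.741)² + (y + 49.982)² = 96.8632285728²
eq2−eq1, eq2−eq3 (x²,y² cancel):
  -3.666·x + 24.216·y = 1095.560268
  58.690·x − 174.668·y = -9465.093451
det = -3.666·-174.668 − 24.216·58.690 = -780.904152
x = (1095.560268·-174.668 − 24.216·-9465.093451) / -780.904152 = -48.466104
y = (-3.666·-9465.093451 − 1095.560268·58.690) / -780.904152 = 37.904011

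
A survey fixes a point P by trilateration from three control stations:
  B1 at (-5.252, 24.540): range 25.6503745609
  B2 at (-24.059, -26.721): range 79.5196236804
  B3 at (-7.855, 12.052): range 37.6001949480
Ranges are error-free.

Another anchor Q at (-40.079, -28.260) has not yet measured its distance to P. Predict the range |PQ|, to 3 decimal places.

eq1: (x + 5.252)² + (y − 24.540)² = 25.6503745609²
eq2: (x + 24.059)² + (y + 26.721)² = 79.5196236804²
eq3: (x + 7.855)² + (y − 12.052)² = 37.6001949480²
eq1−eq3, eq1−eq2 (x²,y² cancel):
  -5.206·x − 24.976·y = -1178.676320
  -37.614·x − 102.522·y = -5002.376617
det = -5.206·-102.522 − -24.976·-37.614 = -405.717732
x = (-1178.676320·-102.522 − -24.976·-5002.376617) / -405.717732 = 10.103341
y = (-5.206·-5002.376617 − -1178.676320·-37.614) / -405.717732 = 45.086416
|P − Q| = √((10.103341 − -40.079)² + (45.086416 − -28.260)²) = 88.870491

88.870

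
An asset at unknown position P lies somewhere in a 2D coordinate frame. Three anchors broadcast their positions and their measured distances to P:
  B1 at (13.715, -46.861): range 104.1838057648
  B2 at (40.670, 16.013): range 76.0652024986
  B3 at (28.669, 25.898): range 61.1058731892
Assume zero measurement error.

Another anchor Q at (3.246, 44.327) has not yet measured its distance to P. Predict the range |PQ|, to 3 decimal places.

eq1: (x − 13.715)² + (y + 46.861)² = 104.1838057648²
eq2: (x − 40.670)² + (y − 16.013)² = 76.0652024986²
eq3: (x − 28.669)² + (y − 25.898)² = 61.1058731892²
eq2−eq1, eq2−eq3 (x²,y² cancel):
  -53.910·x − 125.748·y = -4594.760875
  -24.002·x + 19.770·y = 1634.140189
det = -53.910·19.770 − -125.748·-24.002 = -4084.004196
x = (-4594.760875·19.770 − -125.748·1634.140189) / -4084.004196 = -28.073291
y = (-53.910·1634.140189 − -4594.760875·-24.002) / -4084.004196 = 48.574864
|P − Q| = √((-28.073291 − 3.246)² + (48.574864 − 44.327)²) = 31.606049

31.606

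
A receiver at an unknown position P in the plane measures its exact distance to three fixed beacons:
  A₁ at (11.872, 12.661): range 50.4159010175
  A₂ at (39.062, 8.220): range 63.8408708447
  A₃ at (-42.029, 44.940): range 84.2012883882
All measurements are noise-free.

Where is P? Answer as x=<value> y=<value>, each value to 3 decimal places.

x=-9.811 y=-32.854

eq1: (x − 11.872)² + (y − 12.661)² = 50.4159010175²
eq2: (x − 39.062)² + (y − 8.220)² = 63.8408708447²
eq3: (x + 42.029)² + (y − 44.940)² = 84.2012883882²
eq2−eq1, eq2−eq3 (x²,y² cancel):
  -54.380·x + 8.882·y = 241.730776
  -162.182·x + 73.440·y = -821.567979
det = -54.380·73.440 − 8.882·-162.182 = -2553.166676
x = (241.730776·73.440 − 8.882·-821.567979) / -2553.166676 = -9.811296
y = (-54.380·-821.567979 − 241.730776·-162.182) / -2553.166676 = -32.853808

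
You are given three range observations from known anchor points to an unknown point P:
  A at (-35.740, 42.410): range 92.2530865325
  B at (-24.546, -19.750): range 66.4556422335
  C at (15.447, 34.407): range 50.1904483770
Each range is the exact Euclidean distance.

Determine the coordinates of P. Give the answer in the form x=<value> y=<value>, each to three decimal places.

eq1: (x + 35.740)² + (y − 42.410)² = 92.2530865325²
eq2: (x + 24.546)² + (y + 19.750)² = 66.4556422335²
eq3: (x − 15.447)² + (y − 34.407)² = 50.1904483770²
eq1−eq2, eq1−eq3 (x²,y² cancel):
  22.388·x − 124.320·y = 2010.892506
  102.374·x − 16.006·y = 4338.046624
det = 22.388·-16.006 − -124.320·102.374 = 12368.793352
x = (2010.892506·-16.006 − -124.320·4338.046624) / 12368.793352 = 40.999926
y = (22.388·4338.046624 − 2010.892506·102.374) / 12368.793352 = -8.791716

x=41.000 y=-8.792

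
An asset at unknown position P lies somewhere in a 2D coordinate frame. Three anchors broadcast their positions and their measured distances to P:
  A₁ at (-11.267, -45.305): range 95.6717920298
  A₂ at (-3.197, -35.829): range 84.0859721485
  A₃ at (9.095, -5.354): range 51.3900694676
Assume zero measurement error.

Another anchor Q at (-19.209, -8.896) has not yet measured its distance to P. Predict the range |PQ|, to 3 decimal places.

67.388

eq1: (x + 11.267)² + (y + 45.305)² = 95.6717920298²
eq2: (x + 3.197)² + (y + 35.829)² = 84.0859721485²
eq3: (x − 9.095)² + (y + 5.354)² = 51.3900694676²
eq3−eq2, eq3−eq1 (x²,y² cancel):
  -24.584·x − 60.950·y = -3246.957763
  -40.724·x − 79.902·y = -4444.048577
det = -24.584·-79.902 − -60.950·-40.724 = -517.817032
x = (-3246.957763·-79.902 − -60.950·-4444.048577) / -517.817032 = 22.066369
y = (-24.584·-4444.048577 − -3246.957763·-40.724) / -517.817032 = 44.372078
|P − Q| = √((22.066369 − -19.209)² + (44.372078 − -8.896)²) = 67.388012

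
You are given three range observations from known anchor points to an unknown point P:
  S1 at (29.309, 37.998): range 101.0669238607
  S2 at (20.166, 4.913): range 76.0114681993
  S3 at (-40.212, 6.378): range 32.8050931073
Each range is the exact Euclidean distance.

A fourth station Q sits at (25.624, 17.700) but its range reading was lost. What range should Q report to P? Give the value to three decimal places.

86.599

eq1: (x − 29.309)² + (y − 37.998)² = 101.0669238607²
eq2: (x − 20.166)² + (y − 4.913)² = 76.0114681993²
eq3: (x + 40.212)² + (y − 6.378)² = 32.8050931073²
eq1−eq2, eq1−eq3 (x²,y² cancel):
  -18.286·x − 66.170·y = 2564.719441
  -139.042·x − 63.240·y = 8493.167308
det = -18.286·-63.240 − -66.170·-139.042 = -8044.002500
x = (2564.719441·-63.240 − -66.170·8493.167308) / -8044.002500 = -49.701628
y = (-18.286·8493.167308 − 2564.719441·-139.042) / -8044.002500 = -25.024565
|P − Q| = √((-49.701628 − 25.624)² + (-25.024565 − 17.700)²) = 86.598723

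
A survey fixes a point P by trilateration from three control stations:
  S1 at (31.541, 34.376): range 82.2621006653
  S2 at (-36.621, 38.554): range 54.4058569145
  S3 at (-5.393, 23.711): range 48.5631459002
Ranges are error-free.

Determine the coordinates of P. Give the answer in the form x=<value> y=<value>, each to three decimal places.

x=-33.668 y=-15.772

eq1: (x − 31.541)² + (y − 34.376)² = 82.2621006653²
eq2: (x + 36.621)² + (y − 38.554)² = 54.4058569145²
eq3: (x + 5.393)² + (y − 23.711)² = 48.5631459002²
eq2−eq3, eq2−eq1 (x²,y² cancel):
  62.456·x − 29.686·y = -1634.594460
  136.324·x − 8.356·y = -4458.020439
det = 62.456·-8.356 − -29.686·136.324 = 3525.031928
x = (-1634.594460·-8.356 − -29.686·-4458.020439) / 3525.031928 = -33.668383
y = (62.456·-4458.020439 − -1634.594460·136.324) / 3525.031928 = -15.771678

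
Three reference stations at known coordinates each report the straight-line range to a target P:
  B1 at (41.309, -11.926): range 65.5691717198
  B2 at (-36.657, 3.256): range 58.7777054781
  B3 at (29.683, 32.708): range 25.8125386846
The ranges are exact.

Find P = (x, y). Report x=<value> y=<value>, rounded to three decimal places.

eq1: (x − 41.309)² + (y + 11.926)² = 65.5691717198²
eq2: (x + 36.657)² + (y − 3.256)² = 58.7777054781²
eq3: (x − 29.683)² + (y − 32.708)² = 25.8125386846²
eq1−eq3, eq1−eq2 (x²,y² cancel):
  -23.252·x + 89.268·y = 3735.259923
  -155.932·x + 30.364·y = 350.171847
det = -23.252·30.364 − 89.268·-155.932 = 13213.714048
x = (3735.259923·30.364 − 89.268·350.171847) / 13213.714048 = 6.217653
y = (-23.252·350.171847 − 3735.259923·-155.932) / 13213.714048 = 43.462750

x=6.218 y=43.463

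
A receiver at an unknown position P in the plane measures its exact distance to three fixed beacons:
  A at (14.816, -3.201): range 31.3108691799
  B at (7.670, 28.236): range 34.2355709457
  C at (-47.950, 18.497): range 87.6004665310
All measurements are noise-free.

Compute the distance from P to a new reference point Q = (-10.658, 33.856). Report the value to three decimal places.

eq1: (x − 14.816)² + (y + 3.201)² = 31.3108691799²
eq2: (x − 7.670)² + (y − 28.236)² = 34.2355709457²
eq3: (x + 47.950)² + (y − 18.497)² = 87.6004665310²
eq2−eq3, eq2−eq1 (x²,y² cancel):
  -111.240·x − 19.478·y = -4716.526505
  14.292·x − 62.874·y = -434.636550
det = -111.240·-62.874 − -19.478·14.292 = 7272.483336
x = (-4716.526505·-62.874 − -19.478·-434.636550) / 7272.483336 = 39.612471
y = (-111.240·-434.636550 − -4716.526505·14.292) / 7272.483336 = 15.917199
|P − Q| = √((39.612471 − -10.658)² + (15.917199 − 33.856)²) = 53.375283

53.375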